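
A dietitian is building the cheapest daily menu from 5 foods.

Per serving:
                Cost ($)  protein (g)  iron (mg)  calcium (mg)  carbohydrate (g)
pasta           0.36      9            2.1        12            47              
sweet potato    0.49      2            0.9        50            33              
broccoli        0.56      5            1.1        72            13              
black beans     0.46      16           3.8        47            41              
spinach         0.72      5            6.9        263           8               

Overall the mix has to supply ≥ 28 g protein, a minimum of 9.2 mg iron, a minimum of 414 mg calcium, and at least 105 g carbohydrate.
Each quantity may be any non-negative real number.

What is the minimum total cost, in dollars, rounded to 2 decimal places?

Set it up as a linear program. Let x1 = servings of pasta, x2 = servings of sweet potato, x3 = servings of broccoli, x4 = servings of black beans, x5 = servings of spinach.
min 0.36x1 + 0.49x2 + 0.56x3 + 0.46x4 + 0.72x5 s.t.:
  9x1 + 2x2 + 5x3 + 16x4 + 5x5 ≥ 28   (protein)
  2.1x1 + 0.9x2 + 1.1x3 + 3.8x4 + 6.9x5 ≥ 9.2   (iron)
  12x1 + 50x2 + 72x3 + 47x4 + 263x5 ≥ 414   (calcium)
  47x1 + 33x2 + 13x3 + 41x4 + 8x5 ≥ 105   (carbohydrate)
  x1, x2, x3, x4, x5 ≥ 0.
At the optimum only pasta, black beans, spinach are positive (sweet potato, broccoli = 0). The protein, calcium, carbohydrate requirements are met with equality.
Optimal quantities: pasta = 1.677 servings, black beans = 0.3586 servings, spinach = 1.434 servings.
Hence cost = 0.36·1.677 + 0.46·0.3586 + 0.72·1.434 = $1.8012.

$1.80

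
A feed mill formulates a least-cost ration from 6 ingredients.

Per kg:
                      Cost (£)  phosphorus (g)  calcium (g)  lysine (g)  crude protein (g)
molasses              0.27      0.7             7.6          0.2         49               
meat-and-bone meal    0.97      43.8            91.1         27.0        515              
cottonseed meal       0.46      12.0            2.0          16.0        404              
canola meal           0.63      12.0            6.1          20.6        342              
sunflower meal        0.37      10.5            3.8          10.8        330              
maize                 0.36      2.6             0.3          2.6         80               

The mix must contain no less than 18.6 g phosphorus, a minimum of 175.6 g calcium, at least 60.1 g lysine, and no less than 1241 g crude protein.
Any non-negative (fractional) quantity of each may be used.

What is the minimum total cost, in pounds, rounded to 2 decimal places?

£2.14

Set it up as a linear program. Let x1 = kg of molasses, x2 = kg of meat-and-bone meal, x3 = kg of cottonseed meal, x4 = kg of canola meal, x5 = kg of sunflower meal, x6 = kg of maize.
Minimise 0.27x1 + 0.97x2 + 0.46x3 + 0.63x4 + 0.37x5 + 0.36x6 s.t.:
  0.7x1 + 43.8x2 + 12x3 + 12x4 + 10.5x5 + 2.6x6 ≥ 18.6   (phosphorus)
  7.6x1 + 91.1x2 + 2x3 + 6.1x4 + 3.8x5 + 0.3x6 ≥ 175.6   (calcium)
  0.2x1 + 27x2 + 16x3 + 20.6x4 + 10.8x5 + 2.6x6 ≥ 60.1   (lysine)
  49x1 + 515x2 + 404x3 + 342x4 + 330x5 + 80x6 ≥ 1241   (crude protein)
  x1, x2, x3, x4, x5, x6 ≥ 0.
At the optimum only meat-and-bone meal, cottonseed meal, sunflower meal are positive (molasses, canola meal, maize = 0). There the calcium, lysine, crude protein constraints are tight.
Solving gives x2 = 1.897, x3 = 0.08732, x5 = 0.6937.
Total cost: 0.97·1.897 + 0.46·0.08732 + 0.37·0.6937 = 2.1369.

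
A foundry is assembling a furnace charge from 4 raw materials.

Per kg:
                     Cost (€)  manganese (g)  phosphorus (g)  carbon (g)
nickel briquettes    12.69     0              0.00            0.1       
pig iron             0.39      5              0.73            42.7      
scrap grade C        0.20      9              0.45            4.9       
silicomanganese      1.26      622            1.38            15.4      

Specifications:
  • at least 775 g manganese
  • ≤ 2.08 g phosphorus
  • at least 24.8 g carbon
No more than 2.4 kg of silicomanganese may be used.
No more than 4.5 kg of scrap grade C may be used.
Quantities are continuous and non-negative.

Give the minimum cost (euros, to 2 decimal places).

Let x1 = kg of nickel briquettes, x2 = kg of pig iron, x3 = kg of scrap grade C, x4 = kg of silicomanganese.
Minimise 12.69x1 + 0.39x2 + 0.2x3 + 1.26x4 subject to:
  5x2 + 9x3 + 622x4 ≥ 775   (manganese)
  0.73x2 + 0.45x3 + 1.38x4 ≤ 2.08   (phosphorus)
  0.1x1 + 42.7x2 + 4.9x3 + 15.4x4 ≥ 24.8   (carbon)
  x4 ≤ 2.4
  x3 ≤ 4.5
  x1, x2, x3, x4 ≥ 0.
The minimum-cost mix takes nothing from nickel briquettes, scrap grade C — only pig iron, silicomanganese. There the manganese and carbon constraints are tight.
So pig iron = 0.1318 kg, silicomanganese = 1.245 kg.
Total cost: 0.39·0.1318 + 1.26·1.245 = 1.6201.

€1.62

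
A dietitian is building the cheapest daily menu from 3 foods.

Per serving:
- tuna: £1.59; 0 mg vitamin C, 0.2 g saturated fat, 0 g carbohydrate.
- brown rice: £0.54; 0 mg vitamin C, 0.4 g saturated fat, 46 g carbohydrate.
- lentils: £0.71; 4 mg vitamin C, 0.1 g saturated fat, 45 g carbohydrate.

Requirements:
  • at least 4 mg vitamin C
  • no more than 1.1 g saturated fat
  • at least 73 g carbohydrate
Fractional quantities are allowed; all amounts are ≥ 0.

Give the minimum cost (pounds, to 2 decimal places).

£1.04

Let x1 = servings of tuna, x2 = servings of brown rice, x3 = servings of lentils.
Minimize 1.59x1 + 0.54x2 + 0.71x3 s.t.:
  4x3 ≥ 4   (vitamin C)
  0.2x1 + 0.4x2 + 0.1x3 ≤ 1.1   (saturated fat)
  46x2 + 45x3 ≥ 73   (carbohydrate)
  x1, x2, x3 ≥ 0.
At the optimum only brown rice, lentils are positive (tuna = 0). There the vitamin C and carbohydrate constraints are tight.
Optimal quantities: brown rice = 0.6087 servings, lentils = 1 serving.
Hence cost = 0.54·0.6087 + 0.71·1 = £1.0387.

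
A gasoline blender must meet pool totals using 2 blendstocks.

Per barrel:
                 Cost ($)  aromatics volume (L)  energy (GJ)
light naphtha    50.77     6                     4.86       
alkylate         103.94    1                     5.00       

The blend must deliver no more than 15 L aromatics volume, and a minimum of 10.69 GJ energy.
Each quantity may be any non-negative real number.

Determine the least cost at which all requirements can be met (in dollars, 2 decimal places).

Let x1 = barrels of light naphtha, x2 = barrels of alkylate.
Minimise 50.77x1 + 103.94x2 subject to:
  6x1 + 1x2 ≤ 15   (aromatics volume)
  4.86x1 + 5x2 ≥ 10.69   (energy)
  x1, x2 ≥ 0.
The optimal basis is {light naphtha}; alkylate drops out. There the energy constraint is tight.
Optimal quantities: light naphtha = 2.1996 barrels.
Objective = 50.77·2.1996 = 111.6737.

$111.67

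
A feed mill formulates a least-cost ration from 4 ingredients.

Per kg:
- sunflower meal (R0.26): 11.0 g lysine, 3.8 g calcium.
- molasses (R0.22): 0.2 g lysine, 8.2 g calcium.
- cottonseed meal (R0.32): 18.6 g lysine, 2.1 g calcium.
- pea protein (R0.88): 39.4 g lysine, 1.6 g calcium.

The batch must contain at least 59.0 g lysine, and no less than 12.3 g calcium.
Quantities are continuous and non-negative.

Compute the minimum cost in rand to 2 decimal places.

R1.16

Let x1 = kg of sunflower meal, x2 = kg of molasses, x3 = kg of cottonseed meal, x4 = kg of pea protein.
Minimise 0.26x1 + 0.22x2 + 0.32x3 + 0.88x4 with:
  11x1 + 0.2x2 + 18.6x3 + 39.4x4 ≥ 59   (lysine)
  3.8x1 + 8.2x2 + 2.1x3 + 1.6x4 ≥ 12.3   (calcium)
  x1, x2, x3, x4 ≥ 0.
At the optimum only molasses, cottonseed meal are positive (sunflower meal, pea protein = 0). There the lysine and calcium constraints are tight.
That vertex is x2 = 0.6895, x3 = 3.165.
Total cost: 0.22·0.6895 + 0.32·3.165 = 1.1645.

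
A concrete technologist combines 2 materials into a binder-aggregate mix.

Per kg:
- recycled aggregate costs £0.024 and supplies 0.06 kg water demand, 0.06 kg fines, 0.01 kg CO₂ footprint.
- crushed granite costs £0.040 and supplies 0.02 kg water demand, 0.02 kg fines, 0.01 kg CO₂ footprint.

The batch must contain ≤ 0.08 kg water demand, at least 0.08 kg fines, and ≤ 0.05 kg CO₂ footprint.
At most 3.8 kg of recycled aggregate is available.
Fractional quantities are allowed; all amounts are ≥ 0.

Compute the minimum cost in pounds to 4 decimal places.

Let x1 = kg of recycled aggregate, x2 = kg of crushed granite.
Minimise 0.024x1 + 0.04x2 subject to:
  0.06x1 + 0.02x2 ≤ 0.08   (water demand)
  0.06x1 + 0.02x2 ≥ 0.08   (fines)
  0.01x1 + 0.01x2 ≤ 0.05   (CO₂ footprint)
  x1 ≤ 3.8
  x1, x2 ≥ 0.
At the optimum only recycled aggregate is positive (crushed granite = 0). The water demand and fines requirements are met with equality.
So recycled aggregate = 1.333 kg.
Hence cost = 0.024·1.333 = £0.031992.

£0.0320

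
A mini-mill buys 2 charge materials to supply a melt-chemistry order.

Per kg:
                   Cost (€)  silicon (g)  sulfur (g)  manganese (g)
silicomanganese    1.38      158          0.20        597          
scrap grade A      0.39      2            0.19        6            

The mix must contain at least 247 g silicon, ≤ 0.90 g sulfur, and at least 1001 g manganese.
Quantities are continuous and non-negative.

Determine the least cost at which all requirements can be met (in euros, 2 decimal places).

€2.31

Set it up as a linear program. Let x1 = kg of silicomanganese, x2 = kg of scrap grade A.
Minimise 1.38x1 + 0.39x2 subject to:
  158x1 + 2x2 ≥ 247   (silicon)
  0.2x1 + 0.19x2 ≤ 0.9   (sulfur)
  597x1 + 6x2 ≥ 1001   (manganese)
  x1, x2 ≥ 0.
At the optimum only silicomanganese is positive (scrap grade A = 0). There the manganese constraint is tight.
That vertex is x1 = 1.677.
Cost = 1.38·1.677 = 2.3143.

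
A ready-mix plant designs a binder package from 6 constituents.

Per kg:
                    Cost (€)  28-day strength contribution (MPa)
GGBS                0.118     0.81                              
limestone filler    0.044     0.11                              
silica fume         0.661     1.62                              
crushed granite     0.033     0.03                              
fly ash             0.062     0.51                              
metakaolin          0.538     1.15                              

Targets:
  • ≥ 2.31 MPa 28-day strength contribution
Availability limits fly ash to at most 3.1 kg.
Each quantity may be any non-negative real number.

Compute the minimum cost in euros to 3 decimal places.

Treat it as an LP. Let x1 = kg of GGBS, x2 = kg of limestone filler, x3 = kg of silica fume, x4 = kg of crushed granite, x5 = kg of fly ash, x6 = kg of metakaolin.
Minimize 0.118x1 + 0.044x2 + 0.661x3 + 0.033x4 + 0.062x5 + 0.538x6 s.t.:
  0.81x1 + 0.11x2 + 1.62x3 + 0.03x4 + 0.51x5 + 1.15x6 ≥ 2.31   (28-day strength contribution)
  x5 ≤ 3.1
  x1, x2, x3, x4, x5, x6 ≥ 0.
The optimal basis is {GGBS, fly ash}; limestone filler, silica fume, crushed granite, metakaolin drop out. There the 28-day strength contribution and the fly ash cap constraints are tight.
That vertex is x1 = 0.9, x5 = 3.1.
Total cost: 0.118·0.9 + 0.062·3.1 = 0.29840.

€0.298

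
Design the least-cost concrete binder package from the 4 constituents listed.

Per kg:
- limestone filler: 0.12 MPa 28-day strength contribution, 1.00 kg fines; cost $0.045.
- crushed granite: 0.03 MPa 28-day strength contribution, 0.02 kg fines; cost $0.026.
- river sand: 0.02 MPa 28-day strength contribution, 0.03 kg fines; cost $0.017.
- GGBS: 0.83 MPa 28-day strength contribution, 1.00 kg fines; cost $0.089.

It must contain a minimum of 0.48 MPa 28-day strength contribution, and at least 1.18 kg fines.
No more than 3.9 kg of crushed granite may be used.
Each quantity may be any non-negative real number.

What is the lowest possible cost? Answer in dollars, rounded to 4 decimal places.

Let x1 = kg of limestone filler, x2 = kg of crushed granite, x3 = kg of river sand, x4 = kg of GGBS.
Minimize 0.045x1 + 0.026x2 + 0.017x3 + 0.089x4 s.t.:
  0.12x1 + 0.03x2 + 0.02x3 + 0.83x4 ≥ 0.48   (28-day strength contribution)
  1x1 + 0.02x2 + 0.03x3 + 1x4 ≥ 1.18   (fines)
  x2 ≤ 3.9
  x1, x2, x3, x4 ≥ 0.
At the optimum only limestone filler, GGBS are positive (crushed granite, river sand = 0). The 28-day strength contribution and fines requirements are met with equality.
Optimal quantities: limestone filler = 0.7034 kg, GGBS = 0.4766 kg.
Total cost: 0.045·0.7034 + 0.089·0.4766 = 0.074070.

$0.0741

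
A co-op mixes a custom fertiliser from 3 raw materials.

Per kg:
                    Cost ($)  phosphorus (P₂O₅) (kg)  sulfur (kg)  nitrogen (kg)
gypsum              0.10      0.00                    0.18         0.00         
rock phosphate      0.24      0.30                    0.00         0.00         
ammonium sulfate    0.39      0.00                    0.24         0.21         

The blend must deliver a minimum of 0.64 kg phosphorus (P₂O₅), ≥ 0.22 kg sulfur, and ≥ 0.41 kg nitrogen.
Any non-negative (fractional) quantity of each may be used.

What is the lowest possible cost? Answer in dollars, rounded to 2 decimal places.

$1.27

Let x1 = kg of gypsum, x2 = kg of rock phosphate, x3 = kg of ammonium sulfate.
Minimize 0.1x1 + 0.24x2 + 0.39x3 with:
  0.3x2 ≥ 0.64   (phosphorus (P₂O₅))
  0.18x1 + 0.24x3 ≥ 0.22   (sulfur)
  0.21x3 ≥ 0.41   (nitrogen)
  x1, x2, x3 ≥ 0.
The minimum-cost mix takes nothing from gypsum — only rock phosphate, ammonium sulfate. Binding constraints: phosphorus (P₂O₅) and nitrogen.
So rock phosphate = 2.133 kg, ammonium sulfate = 1.952 kg.
Total cost: 0.24·2.133 + 0.39·1.952 = 1.2732.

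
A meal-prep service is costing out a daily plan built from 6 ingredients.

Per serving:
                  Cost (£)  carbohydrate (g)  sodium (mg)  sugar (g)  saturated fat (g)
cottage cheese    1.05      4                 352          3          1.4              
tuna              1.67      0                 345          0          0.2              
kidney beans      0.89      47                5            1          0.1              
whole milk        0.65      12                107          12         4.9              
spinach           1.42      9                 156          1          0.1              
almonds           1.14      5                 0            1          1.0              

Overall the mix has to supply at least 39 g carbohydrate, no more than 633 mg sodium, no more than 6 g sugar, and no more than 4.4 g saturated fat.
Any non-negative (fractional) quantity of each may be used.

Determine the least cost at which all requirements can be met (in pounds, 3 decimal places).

Let x1 = servings of cottage cheese, x2 = servings of tuna, x3 = servings of kidney beans, x4 = servings of whole milk, x5 = servings of spinach, x6 = servings of almonds.
Minimise 1.05x1 + 1.67x2 + 0.89x3 + 0.65x4 + 1.42x5 + 1.14x6 s.t.:
  4x1 + 47x3 + 12x4 + 9x5 + 5x6 ≥ 39   (carbohydrate)
  352x1 + 345x2 + 5x3 + 107x4 + 156x5 ≤ 633   (sodium)
  3x1 + 1x3 + 12x4 + 1x5 + 1x6 ≤ 6   (sugar)
  1.4x1 + 0.2x2 + 0.1x3 + 4.9x4 + 0.1x5 + 1x6 ≤ 4.4   (saturated fat)
  x1, x2, x3, x4, x5, x6 ≥ 0.
The cheapest feasible vertex uses only kidney beans; cottage cheese, tuna, whole milk, spinach, almonds are not used. Binding constraint: carbohydrate.
That vertex is x3 = 0.8298.
Cost = 0.89·0.8298 = 0.73852.

£0.739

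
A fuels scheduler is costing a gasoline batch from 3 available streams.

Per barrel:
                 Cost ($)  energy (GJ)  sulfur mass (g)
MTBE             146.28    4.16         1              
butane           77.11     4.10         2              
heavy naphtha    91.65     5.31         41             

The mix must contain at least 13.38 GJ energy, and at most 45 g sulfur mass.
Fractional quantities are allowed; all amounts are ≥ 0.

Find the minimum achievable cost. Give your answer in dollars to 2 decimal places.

Treat it as an LP. Let x1 = barrels of MTBE, x2 = barrels of butane, x3 = barrels of heavy naphtha.
Minimize 146.28x1 + 77.11x2 + 91.65x3 s.t.:
  4.16x1 + 4.1x2 + 5.31x3 ≥ 13.38   (energy)
  1x1 + 2x2 + 41x3 ≤ 45   (sulfur mass)
  x1, x2, x3 ≥ 0.
The optimal basis is {butane, heavy naphtha}; MTBE drops out. Binding constraints: energy and sulfur mass.
Optimal quantities: butane = 1.96615 barrels, heavy naphtha = 1.00165 barrels.
Total cost: 77.11·1.96615 + 91.65·1.00165 = 243.4110.

$243.41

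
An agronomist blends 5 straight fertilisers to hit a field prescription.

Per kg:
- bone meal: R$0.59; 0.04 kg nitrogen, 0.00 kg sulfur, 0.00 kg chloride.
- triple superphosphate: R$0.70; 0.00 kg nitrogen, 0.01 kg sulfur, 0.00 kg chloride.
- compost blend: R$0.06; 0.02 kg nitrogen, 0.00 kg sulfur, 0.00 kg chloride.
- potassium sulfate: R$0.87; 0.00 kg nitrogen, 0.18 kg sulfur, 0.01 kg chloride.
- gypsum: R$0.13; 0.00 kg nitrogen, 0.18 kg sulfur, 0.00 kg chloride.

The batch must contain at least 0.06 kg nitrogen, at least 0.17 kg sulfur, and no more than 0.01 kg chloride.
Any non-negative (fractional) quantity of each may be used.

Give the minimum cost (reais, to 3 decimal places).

R$0.303

This is a linear program. Let x1 = kg of bone meal, x2 = kg of triple superphosphate, x3 = kg of compost blend, x4 = kg of potassium sulfate, x5 = kg of gypsum.
Minimise 0.59x1 + 0.7x2 + 0.06x3 + 0.87x4 + 0.13x5 with:
  0.04x1 + 0.02x3 ≥ 0.06   (nitrogen)
  0.01x2 + 0.18x4 + 0.18x5 ≥ 0.17   (sulfur)
  0.01x4 ≤ 0.01   (chloride)
  x1, x2, x3, x4, x5 ≥ 0.
The optimal basis is {compost blend, gypsum}; bone meal, triple superphosphate, potassium sulfate drop out. The nitrogen and sulfur requirements are met with equality.
Solving gives x3 = 3, x5 = 0.9444.
Cost = 0.06·3 + 0.13·0.9444 = 0.30277.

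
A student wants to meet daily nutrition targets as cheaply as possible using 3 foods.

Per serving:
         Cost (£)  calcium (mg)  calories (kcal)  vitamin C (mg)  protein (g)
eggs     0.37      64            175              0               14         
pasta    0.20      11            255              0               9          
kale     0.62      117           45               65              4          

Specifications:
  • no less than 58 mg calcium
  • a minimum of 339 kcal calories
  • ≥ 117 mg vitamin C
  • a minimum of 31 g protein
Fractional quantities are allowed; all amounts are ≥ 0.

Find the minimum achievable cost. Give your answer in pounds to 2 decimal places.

£1.64

Treat it as an LP. Let x1 = servings of eggs, x2 = servings of pasta, x3 = servings of kale.
Minimize 0.37x1 + 0.2x2 + 0.62x3 s.t.:
  64x1 + 11x2 + 117x3 ≥ 58   (calcium)
  175x1 + 255x2 + 45x3 ≥ 339   (calories)
  65x3 ≥ 117   (vitamin C)
  14x1 + 9x2 + 4x3 ≥ 31   (protein)
  x1, x2, x3 ≥ 0.
The cheapest feasible vertex uses only pasta, kale; eggs is not used. Binding constraints: vitamin C and protein.
Optimal quantities: pasta = 2.644 servings, kale = 1.8 servings.
Cost = 0.2·2.644 + 0.62·1.8 = 1.6448.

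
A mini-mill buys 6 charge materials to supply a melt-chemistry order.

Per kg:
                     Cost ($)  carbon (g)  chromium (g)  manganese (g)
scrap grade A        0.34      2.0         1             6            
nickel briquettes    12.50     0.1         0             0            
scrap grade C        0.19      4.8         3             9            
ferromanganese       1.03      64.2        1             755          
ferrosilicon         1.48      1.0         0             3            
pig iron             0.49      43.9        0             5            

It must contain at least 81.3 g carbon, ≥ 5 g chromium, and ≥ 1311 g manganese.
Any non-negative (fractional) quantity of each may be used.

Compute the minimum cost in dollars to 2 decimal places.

This is a linear program. Let x1 = kg of scrap grade A, x2 = kg of nickel briquettes, x3 = kg of scrap grade C, x4 = kg of ferromanganese, x5 = kg of ferrosilicon, x6 = kg of pig iron.
Minimize 0.34x1 + 12.5x2 + 0.19x3 + 1.03x4 + 1.48x5 + 0.49x6 subject to:
  2x1 + 0.1x2 + 4.8x3 + 64.2x4 + 1x5 + 43.9x6 ≥ 81.3   (carbon)
  1x1 + 3x3 + 1x4 ≥ 5   (chromium)
  6x1 + 9x3 + 755x4 + 3x5 + 5x6 ≥ 1311   (manganese)
  x1, x2, x3, x4, x5, x6 ≥ 0.
The minimum-cost mix takes nothing from scrap grade A, nickel briquettes, ferrosilicon, pig iron — only scrap grade C, ferromanganese. Binding constraints: chromium and manganese.
Solving gives x3 = 1.092, x4 = 1.723.
Total cost: 0.19·1.092 + 1.03·1.723 = 1.9822.

$1.98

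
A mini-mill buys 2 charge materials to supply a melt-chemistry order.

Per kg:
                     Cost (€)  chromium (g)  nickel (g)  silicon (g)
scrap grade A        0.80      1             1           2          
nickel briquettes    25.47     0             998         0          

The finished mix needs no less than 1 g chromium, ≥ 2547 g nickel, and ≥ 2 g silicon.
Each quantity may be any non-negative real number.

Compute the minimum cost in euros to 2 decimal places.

€65.78

Set it up as a linear program. Let x1 = kg of scrap grade A, x2 = kg of nickel briquettes.
Minimize 0.8x1 + 25.47x2 subject to:
  1x1 ≥ 1   (chromium)
  1x1 + 998x2 ≥ 2547   (nickel)
  2x1 ≥ 2   (silicon)
  x1, x2 ≥ 0.
Both inputs are positive at the optimum. Binding constraints: chromium, nickel, silicon.
That vertex is x1 = 1, x2 = 2.5511.
Objective = 0.8·1 + 25.47·2.5511 = 65.7765.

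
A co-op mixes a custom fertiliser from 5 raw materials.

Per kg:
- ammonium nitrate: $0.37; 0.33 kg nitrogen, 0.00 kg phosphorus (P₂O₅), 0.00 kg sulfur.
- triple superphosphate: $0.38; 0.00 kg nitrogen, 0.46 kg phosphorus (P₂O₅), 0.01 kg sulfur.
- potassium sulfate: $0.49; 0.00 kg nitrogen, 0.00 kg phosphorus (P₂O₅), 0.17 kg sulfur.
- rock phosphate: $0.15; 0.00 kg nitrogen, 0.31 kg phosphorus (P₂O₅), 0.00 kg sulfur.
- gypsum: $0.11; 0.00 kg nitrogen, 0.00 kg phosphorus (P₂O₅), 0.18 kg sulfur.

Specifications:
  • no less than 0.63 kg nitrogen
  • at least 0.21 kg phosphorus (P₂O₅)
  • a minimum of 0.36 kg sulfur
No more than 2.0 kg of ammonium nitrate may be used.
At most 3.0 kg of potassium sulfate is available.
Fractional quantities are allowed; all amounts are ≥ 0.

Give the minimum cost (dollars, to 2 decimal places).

$1.03

Let x1 = kg of ammonium nitrate, x2 = kg of triple superphosphate, x3 = kg of potassium sulfate, x4 = kg of rock phosphate, x5 = kg of gypsum.
min 0.37x1 + 0.38x2 + 0.49x3 + 0.15x4 + 0.11x5 s.t.:
  0.33x1 ≥ 0.63   (nitrogen)
  0.46x2 + 0.31x4 ≥ 0.21   (phosphorus (P₂O₅))
  0.01x2 + 0.17x3 + 0.18x5 ≥ 0.36   (sulfur)
  x1 ≤ 2
  x3 ≤ 3
  x1, x2, x3, x4, x5 ≥ 0.
At the optimum only ammonium nitrate, rock phosphate, gypsum are positive (triple superphosphate, potassium sulfate = 0). Binding constraints: nitrogen, phosphorus (P₂O₅), sulfur.
Solving gives x1 = 1.909, x4 = 0.6774, x5 = 2.
Total cost: 0.37·1.909 + 0.15·0.6774 + 0.11·2 = 1.0279.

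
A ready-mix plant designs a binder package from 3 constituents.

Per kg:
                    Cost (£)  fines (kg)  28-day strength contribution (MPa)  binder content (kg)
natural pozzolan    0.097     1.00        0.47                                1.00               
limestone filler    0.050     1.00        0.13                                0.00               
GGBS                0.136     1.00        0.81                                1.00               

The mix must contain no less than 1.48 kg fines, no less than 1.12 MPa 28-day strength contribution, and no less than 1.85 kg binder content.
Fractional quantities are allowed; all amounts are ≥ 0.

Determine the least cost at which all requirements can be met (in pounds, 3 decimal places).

£0.208

This is a linear program. Let x1 = kg of natural pozzolan, x2 = kg of limestone filler, x3 = kg of GGBS.
Minimise 0.097x1 + 0.05x2 + 0.136x3 with:
  1x1 + 1x2 + 1x3 ≥ 1.48   (fines)
  0.47x1 + 0.13x2 + 0.81x3 ≥ 1.12   (28-day strength contribution)
  1x1 + 1x3 ≥ 1.85   (binder content)
  x1, x2, x3 ≥ 0.
The cheapest feasible vertex uses only natural pozzolan, GGBS; limestone filler is not used. There the 28-day strength contribution and binder content constraints are tight.
Solving gives x1 = 1.113, x3 = 0.7368.
Total cost: 0.097·1.113 + 0.136·0.7368 = 0.20817.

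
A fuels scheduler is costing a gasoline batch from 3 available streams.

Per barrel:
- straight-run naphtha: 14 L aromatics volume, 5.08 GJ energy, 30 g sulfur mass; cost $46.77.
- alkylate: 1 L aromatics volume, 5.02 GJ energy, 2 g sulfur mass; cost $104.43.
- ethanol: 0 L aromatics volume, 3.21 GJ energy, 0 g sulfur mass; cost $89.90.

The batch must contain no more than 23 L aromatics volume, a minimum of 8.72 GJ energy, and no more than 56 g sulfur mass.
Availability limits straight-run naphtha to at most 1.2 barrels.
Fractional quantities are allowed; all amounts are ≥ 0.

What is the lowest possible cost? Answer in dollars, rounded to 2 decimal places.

Treat it as an LP. Let x1 = barrels of straight-run naphtha, x2 = barrels of alkylate, x3 = barrels of ethanol.
Minimize 46.77x1 + 104.43x2 + 89.9x3 subject to:
  14x1 + 1x2 ≤ 23   (aromatics volume)
  5.08x1 + 5.02x2 + 3.21x3 ≥ 8.72   (energy)
  30x1 + 2x2 ≤ 56   (sulfur mass)
  x1 ≤ 1.2
  x1, x2, x3 ≥ 0.
The optimal basis is {straight-run naphtha, alkylate}; ethanol drops out. The energy and the straight-run naphtha cap requirements are met with equality.
So straight-run naphtha = 1.2 barrels, alkylate = 0.5227 barrels.
Total cost: 46.77·1.2 + 104.43·0.5227 = 110.7096.

$110.71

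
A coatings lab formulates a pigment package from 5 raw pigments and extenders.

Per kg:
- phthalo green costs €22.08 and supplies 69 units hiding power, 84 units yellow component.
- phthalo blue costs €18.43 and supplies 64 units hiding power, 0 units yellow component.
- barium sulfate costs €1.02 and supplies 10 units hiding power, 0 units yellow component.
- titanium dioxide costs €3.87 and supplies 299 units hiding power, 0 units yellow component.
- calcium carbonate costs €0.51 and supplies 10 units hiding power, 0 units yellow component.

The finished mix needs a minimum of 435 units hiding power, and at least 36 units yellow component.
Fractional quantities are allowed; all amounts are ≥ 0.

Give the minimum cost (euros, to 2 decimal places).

€14.71

Let x1 = kg of phthalo green, x2 = kg of phthalo blue, x3 = kg of barium sulfate, x4 = kg of titanium dioxide, x5 = kg of calcium carbonate.
Minimise 22.08x1 + 18.43x2 + 1.02x3 + 3.87x4 + 0.51x5 with:
  69x1 + 64x2 + 10x3 + 299x4 + 10x5 ≥ 435   (hiding power)
  84x1 ≥ 36   (yellow component)
  x1, x2, x3, x4, x5 ≥ 0.
The cheapest feasible vertex uses only phthalo green, titanium dioxide; phthalo blue, barium sulfate, calcium carbonate are not used. The hiding power and yellow component requirements are met with equality.
That vertex is x1 = 0.4286, x4 = 1.356.
Objective = 22.08·0.4286 + 3.87·1.356 = 14.7112.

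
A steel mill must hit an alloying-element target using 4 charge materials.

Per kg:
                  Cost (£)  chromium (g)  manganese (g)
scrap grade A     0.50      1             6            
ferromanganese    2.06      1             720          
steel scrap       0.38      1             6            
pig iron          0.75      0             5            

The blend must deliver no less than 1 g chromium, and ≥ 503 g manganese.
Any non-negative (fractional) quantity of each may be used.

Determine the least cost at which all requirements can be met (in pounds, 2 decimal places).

£1.55

Let x1 = kg of scrap grade A, x2 = kg of ferromanganese, x3 = kg of steel scrap, x4 = kg of pig iron.
min 0.5x1 + 2.06x2 + 0.38x3 + 0.75x4 with:
  1x1 + 1x2 + 1x3 ≥ 1   (chromium)
  6x1 + 720x2 + 6x3 + 5x4 ≥ 503   (manganese)
  x1, x2, x3, x4 ≥ 0.
At the optimum only ferromanganese, steel scrap are positive (scrap grade A, pig iron = 0). Binding constraints: chromium and manganese.
Solving gives x2 = 0.6961, x3 = 0.3039.
Cost = 2.06·0.6961 + 0.38·0.3039 = 1.5494.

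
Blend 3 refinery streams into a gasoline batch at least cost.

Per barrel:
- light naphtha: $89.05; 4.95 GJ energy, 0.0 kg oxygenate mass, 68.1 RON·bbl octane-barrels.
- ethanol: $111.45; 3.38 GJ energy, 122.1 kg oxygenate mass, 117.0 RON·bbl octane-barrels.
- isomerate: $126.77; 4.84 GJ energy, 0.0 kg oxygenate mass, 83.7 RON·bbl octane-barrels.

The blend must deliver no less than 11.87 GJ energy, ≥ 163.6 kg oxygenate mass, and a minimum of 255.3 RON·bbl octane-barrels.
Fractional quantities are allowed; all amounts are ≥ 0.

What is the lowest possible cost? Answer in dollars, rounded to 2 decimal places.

Let x1 = barrels of light naphtha, x2 = barrels of ethanol, x3 = barrels of isomerate.
Minimize 89.05x1 + 111.45x2 + 126.77x3 with:
  4.95x1 + 3.38x2 + 4.84x3 ≥ 11.87   (energy)
  122.1x2 ≥ 163.6   (oxygenate mass)
  68.1x1 + 117x2 + 83.7x3 ≥ 255.3   (octane-barrels)
  x1, x2, x3 ≥ 0.
At the optimum only light naphtha, ethanol are positive (isomerate = 0). There the energy and oxygenate mass constraints are tight.
Solving gives x1 = 1.483, x2 = 1.34.
Cost = 89.05·1.483 + 111.45·1.34 = 281.4042.

$281.40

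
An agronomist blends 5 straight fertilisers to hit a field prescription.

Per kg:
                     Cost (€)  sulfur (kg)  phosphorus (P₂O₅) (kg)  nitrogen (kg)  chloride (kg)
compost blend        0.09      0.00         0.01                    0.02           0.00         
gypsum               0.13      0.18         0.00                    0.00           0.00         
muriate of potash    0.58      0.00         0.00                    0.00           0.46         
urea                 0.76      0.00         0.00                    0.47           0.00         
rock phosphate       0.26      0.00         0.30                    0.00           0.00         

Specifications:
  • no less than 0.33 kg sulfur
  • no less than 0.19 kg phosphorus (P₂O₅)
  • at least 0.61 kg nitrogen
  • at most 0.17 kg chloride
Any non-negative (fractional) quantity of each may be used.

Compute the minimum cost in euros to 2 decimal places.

€1.39

Let x1 = kg of compost blend, x2 = kg of gypsum, x3 = kg of muriate of potash, x4 = kg of urea, x5 = kg of rock phosphate.
Minimise 0.09x1 + 0.13x2 + 0.58x3 + 0.76x4 + 0.26x5 with:
  0.18x2 ≥ 0.33   (sulfur)
  0.01x1 + 0.3x5 ≥ 0.19   (phosphorus (P₂O₅))
  0.02x1 + 0.47x4 ≥ 0.61   (nitrogen)
  0.46x3 ≤ 0.17   (chloride)
  x1, x2, x3, x4, x5 ≥ 0.
The minimum-cost mix takes nothing from compost blend, muriate of potash — only gypsum, urea, rock phosphate. There the sulfur, phosphorus (P₂O₅), nitrogen constraints are tight.
Solving gives x2 = 1.833, x4 = 1.298, x5 = 0.6333.
Objective = 0.13·1.833 + 0.76·1.298 + 0.26·0.6333 = 1.3894.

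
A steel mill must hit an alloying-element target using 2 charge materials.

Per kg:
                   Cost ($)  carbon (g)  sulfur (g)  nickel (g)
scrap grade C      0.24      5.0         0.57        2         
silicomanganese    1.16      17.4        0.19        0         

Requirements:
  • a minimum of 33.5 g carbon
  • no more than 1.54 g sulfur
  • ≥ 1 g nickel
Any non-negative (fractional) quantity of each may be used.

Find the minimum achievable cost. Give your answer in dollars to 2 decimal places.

$2.02

Treat it as an LP. Let x1 = kg of scrap grade C, x2 = kg of silicomanganese.
Minimise 0.24x1 + 1.16x2 with:
  5x1 + 17.4x2 ≥ 33.5   (carbon)
  0.57x1 + 0.19x2 ≤ 1.54   (sulfur)
  2x1 ≥ 1   (nickel)
  x1, x2 ≥ 0.
Both inputs are positive at the optimum. The carbon and sulfur requirements are met with equality.
So scrap grade C = 2.278 kg, silicomanganese = 1.271 kg.
Cost = 0.24·2.278 + 1.16·1.271 = 2.0211.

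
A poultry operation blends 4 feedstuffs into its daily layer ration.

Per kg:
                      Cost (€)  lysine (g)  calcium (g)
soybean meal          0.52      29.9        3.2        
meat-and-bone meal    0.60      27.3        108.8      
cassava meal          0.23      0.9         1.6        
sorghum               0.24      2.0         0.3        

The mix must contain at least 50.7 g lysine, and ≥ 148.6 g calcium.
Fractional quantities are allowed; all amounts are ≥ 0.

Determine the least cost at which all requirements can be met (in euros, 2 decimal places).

€1.05

Treat it as an LP. Let x1 = kg of soybean meal, x2 = kg of meat-and-bone meal, x3 = kg of cassava meal, x4 = kg of sorghum.
Minimize 0.52x1 + 0.6x2 + 0.23x3 + 0.24x4 s.t.:
  29.9x1 + 27.3x2 + 0.9x3 + 2x4 ≥ 50.7   (lysine)
  3.2x1 + 108.8x2 + 1.6x3 + 0.3x4 ≥ 148.6   (calcium)
  x1, x2, x3, x4 ≥ 0.
The cheapest feasible vertex uses only soybean meal, meat-and-bone meal; cassava meal, sorghum are not used. There the lysine and calcium constraints are tight.
Solving gives x1 = 0.461, x2 = 1.352.
Hence cost = 0.52·0.461 + 0.6·1.352 = €1.0509.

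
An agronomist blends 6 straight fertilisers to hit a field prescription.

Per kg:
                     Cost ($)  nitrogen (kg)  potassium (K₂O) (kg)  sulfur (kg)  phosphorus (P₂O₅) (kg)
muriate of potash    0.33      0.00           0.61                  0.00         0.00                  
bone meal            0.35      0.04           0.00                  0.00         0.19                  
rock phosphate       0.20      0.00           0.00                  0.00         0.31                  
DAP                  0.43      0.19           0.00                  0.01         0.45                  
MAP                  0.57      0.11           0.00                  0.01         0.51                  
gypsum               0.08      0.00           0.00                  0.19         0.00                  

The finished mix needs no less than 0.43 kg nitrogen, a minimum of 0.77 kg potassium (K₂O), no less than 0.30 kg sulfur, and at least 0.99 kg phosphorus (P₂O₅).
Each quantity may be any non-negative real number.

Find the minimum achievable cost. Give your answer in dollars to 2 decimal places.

This is a linear program. Let x1 = kg of muriate of potash, x2 = kg of bone meal, x3 = kg of rock phosphate, x4 = kg of DAP, x5 = kg of MAP, x6 = kg of gypsum.
min 0.33x1 + 0.35x2 + 0.2x3 + 0.43x4 + 0.57x5 + 0.08x6 with:
  0.04x2 + 0.19x4 + 0.11x5 ≥ 0.43   (nitrogen)
  0.61x1 ≥ 0.77   (potassium (K₂O))
  0.01x4 + 0.01x5 + 0.19x6 ≥ 0.3   (sulfur)
  0.19x2 + 0.31x3 + 0.45x4 + 0.51x5 ≥ 0.99   (phosphorus (P₂O₅))
  x1, x2, x3, x4, x5, x6 ≥ 0.
At the optimum only muriate of potash, DAP, gypsum are positive (bone meal, rock phosphate, MAP = 0). The nitrogen, potassium (K₂O), sulfur requirements are met with equality.
Solving gives x1 = 1.262, x4 = 2.263, x6 = 1.46.
Cost = 0.33·1.262 + 0.43·2.263 + 0.08·1.46 = 1.5064.

$1.51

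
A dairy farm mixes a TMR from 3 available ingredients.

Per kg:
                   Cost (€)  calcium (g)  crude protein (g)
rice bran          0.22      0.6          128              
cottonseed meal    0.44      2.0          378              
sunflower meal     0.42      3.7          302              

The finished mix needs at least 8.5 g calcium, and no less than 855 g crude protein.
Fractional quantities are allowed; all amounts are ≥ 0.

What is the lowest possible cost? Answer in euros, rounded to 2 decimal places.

€1.12

This is a linear program. Let x1 = kg of rice bran, x2 = kg of cottonseed meal, x3 = kg of sunflower meal.
min 0.22x1 + 0.44x2 + 0.42x3 subject to:
  0.6x1 + 2x2 + 3.7x3 ≥ 8.5   (calcium)
  128x1 + 378x2 + 302x3 ≥ 855   (crude protein)
  x1, x2, x3 ≥ 0.
At the optimum only cottonseed meal, sunflower meal are positive (rice bran = 0). There the calcium and crude protein constraints are tight.
So cottonseed meal = 0.7507 kg, sunflower meal = 1.892 kg.
Cost = 0.44·0.7507 + 0.42·1.892 = 1.1249.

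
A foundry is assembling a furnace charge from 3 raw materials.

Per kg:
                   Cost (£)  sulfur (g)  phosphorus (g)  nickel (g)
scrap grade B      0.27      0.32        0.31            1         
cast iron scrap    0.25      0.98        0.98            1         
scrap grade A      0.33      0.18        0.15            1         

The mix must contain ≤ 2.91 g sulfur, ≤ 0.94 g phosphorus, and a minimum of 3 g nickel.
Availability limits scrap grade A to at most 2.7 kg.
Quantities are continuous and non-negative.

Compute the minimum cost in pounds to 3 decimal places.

Let x1 = kg of scrap grade B, x2 = kg of cast iron scrap, x3 = kg of scrap grade A.
min 0.27x1 + 0.25x2 + 0.33x3 subject to:
  0.32x1 + 0.98x2 + 0.18x3 ≤ 2.91   (sulfur)
  0.31x1 + 0.98x2 + 0.15x3 ≤ 0.94   (phosphorus)
  1x1 + 1x2 + 1x3 ≥ 3   (nickel)
  x3 ≤ 2.7
  x1, x2, x3 ≥ 0.
At the optimum only scrap grade B, cast iron scrap are positive (scrap grade A = 0). There the phosphorus and nickel constraints are tight.
Optimal quantities: scrap grade B = 2.985 kg, cast iron scrap = 0.01493 kg.
Hence cost = 0.27·2.985 + 0.25·0.01493 = £0.80968.

£0.810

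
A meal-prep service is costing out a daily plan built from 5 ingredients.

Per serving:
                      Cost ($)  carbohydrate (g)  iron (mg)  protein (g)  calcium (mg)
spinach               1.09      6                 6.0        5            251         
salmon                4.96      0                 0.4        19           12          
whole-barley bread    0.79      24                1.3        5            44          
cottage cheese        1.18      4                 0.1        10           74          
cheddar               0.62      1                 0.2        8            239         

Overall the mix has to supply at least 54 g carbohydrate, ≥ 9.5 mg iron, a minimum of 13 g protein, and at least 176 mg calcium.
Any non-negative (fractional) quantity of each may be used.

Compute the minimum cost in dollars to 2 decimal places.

$2.81

This is a linear program. Let x1 = servings of spinach, x2 = servings of salmon, x3 = servings of whole-barley bread, x4 = servings of cottage cheese, x5 = servings of cheddar.
Minimise 1.09x1 + 4.96x2 + 0.79x3 + 1.18x4 + 0.62x5 subject to:
  6x1 + 24x3 + 4x4 + 1x5 ≥ 54   (carbohydrate)
  6x1 + 0.4x2 + 1.3x3 + 0.1x4 + 0.2x5 ≥ 9.5   (iron)
  5x1 + 19x2 + 5x3 + 10x4 + 8x5 ≥ 13   (protein)
  251x1 + 12x2 + 44x3 + 74x4 + 239x5 ≥ 176   (calcium)
  x1, x2, x3, x4, x5 ≥ 0.
The cheapest feasible vertex uses only spinach, whole-barley bread; salmon, cottage cheese, cheddar are not used. Binding constraints: carbohydrate and iron.
So spinach = 1.159 servings, whole-barley bread = 1.96 servings.
Hence cost = 1.09·1.159 + 0.79·1.96 = $2.8117.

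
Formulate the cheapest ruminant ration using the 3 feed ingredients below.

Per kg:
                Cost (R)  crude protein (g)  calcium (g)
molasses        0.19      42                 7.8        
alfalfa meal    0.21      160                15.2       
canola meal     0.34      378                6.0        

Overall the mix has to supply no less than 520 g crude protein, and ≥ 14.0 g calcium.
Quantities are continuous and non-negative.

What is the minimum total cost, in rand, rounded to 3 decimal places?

R0.498

Let x1 = kg of molasses, x2 = kg of alfalfa meal, x3 = kg of canola meal.
Minimize 0.19x1 + 0.21x2 + 0.34x3 with:
  42x1 + 160x2 + 378x3 ≥ 520   (crude protein)
  7.8x1 + 15.2x2 + 6x3 ≥ 14   (calcium)
  x1, x2, x3 ≥ 0.
The cheapest feasible vertex uses only alfalfa meal, canola meal; molasses is not used. The crude protein and calcium requirements are met with equality.
So alfalfa meal = 0.4539 kg, canola meal = 1.184 kg.
Total cost: 0.21·0.4539 + 0.34·1.184 = 0.49788.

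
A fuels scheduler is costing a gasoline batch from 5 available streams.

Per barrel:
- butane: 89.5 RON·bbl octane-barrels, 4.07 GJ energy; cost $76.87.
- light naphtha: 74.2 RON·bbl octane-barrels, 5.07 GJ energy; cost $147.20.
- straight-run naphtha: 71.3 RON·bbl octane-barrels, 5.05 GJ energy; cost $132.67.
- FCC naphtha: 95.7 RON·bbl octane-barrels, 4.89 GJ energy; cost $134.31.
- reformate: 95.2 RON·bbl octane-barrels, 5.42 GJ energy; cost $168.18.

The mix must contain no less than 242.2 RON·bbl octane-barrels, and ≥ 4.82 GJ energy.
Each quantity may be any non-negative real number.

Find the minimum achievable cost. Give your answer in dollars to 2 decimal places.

Let x1 = barrels of butane, x2 = barrels of light naphtha, x3 = barrels of straight-run naphtha, x4 = barrels of FCC naphtha, x5 = barrels of reformate.
Minimise 76.87x1 + 147.2x2 + 132.67x3 + 134.31x4 + 168.18x5 subject to:
  89.5x1 + 74.2x2 + 71.3x3 + 95.7x4 + 95.2x5 ≥ 242.2   (octane-barrels)
  4.07x1 + 5.07x2 + 5.05x3 + 4.89x4 + 5.42x5 ≥ 4.82   (energy)
  x1, x2, x3, x4, x5 ≥ 0.
The minimum-cost mix takes nothing from light naphtha, straight-run naphtha, FCC naphtha, reformate — only butane. The octane-barrels requirement is met with equality.
Optimal quantities: butane = 2.7061 barrels.
Objective = 76.87·2.7061 = 208.0179.

$208.02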